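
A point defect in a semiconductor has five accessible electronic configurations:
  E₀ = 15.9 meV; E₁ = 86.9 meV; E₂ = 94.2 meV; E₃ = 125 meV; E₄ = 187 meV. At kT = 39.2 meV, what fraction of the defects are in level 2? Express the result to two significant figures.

0.099

Eᵢ/kT = 0.4056, 2.217, 2.403, 3.189, 4.770.
Z = Σ e^(−Eᵢ/kT) = e^(−0.4056) + e^(−2.217) + e^(−2.403) + e^(−3.189) + e^(−4.770) = 0.6666 + 0.1089 + 0.09045 + 0.04121 + 0.008480 = 0.9156.
P₂ = e^(−E₂/kT) / Z = 0.09045/0.9156 = 0.099.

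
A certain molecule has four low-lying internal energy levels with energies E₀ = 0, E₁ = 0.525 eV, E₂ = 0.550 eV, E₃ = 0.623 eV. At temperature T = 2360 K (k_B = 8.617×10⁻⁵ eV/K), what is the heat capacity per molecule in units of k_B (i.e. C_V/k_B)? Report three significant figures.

k_BT = 8.617×10⁻⁵ × 2360 K = 0.20336 eV.
Eᵢ/kT = 0, 2.5816, 2.7046, 3.0635.
Z = Σ e^(−Eᵢ/kT) = e^(−0) + e^(−2.5816) + e^(−2.7046) + e^(−3.0635) = 1.0000 + 0.075653 + 0.066897 + 0.046724 = 1.1893.
⟨E⟩ = 0.088809 eV, ⟨E²⟩ = 0.049797 eV².
C_V/k_B = (⟨E²⟩ − ⟨E⟩²)/(kT)² = (0.049797 − 0.0078870)/0.041355 = 1.01.

1.01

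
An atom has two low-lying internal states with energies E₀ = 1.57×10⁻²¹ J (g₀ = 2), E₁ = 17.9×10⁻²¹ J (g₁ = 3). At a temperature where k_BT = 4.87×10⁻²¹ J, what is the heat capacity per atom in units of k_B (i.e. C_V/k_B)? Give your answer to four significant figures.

0.5325

Eᵢ/kT = 0.322382, 3.67556.
Z = Σ gᵢe^(−Eᵢ/kT) = 2·e^(−0.322382) + 3·e^(−3.67556) = 1.44884 + 0.0760056 = 1.52485.
⟨E⟩ = 2.38396, ⟨E²⟩ = 18.3128.
C_V/k_B = (⟨E²⟩ − ⟨E⟩²)/(kT)² = (18.3128 − 5.68327)/23.7169 = 0.5325.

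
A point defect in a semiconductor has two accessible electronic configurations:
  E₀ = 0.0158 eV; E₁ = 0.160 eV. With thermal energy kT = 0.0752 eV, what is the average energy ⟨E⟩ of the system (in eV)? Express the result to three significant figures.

Eᵢ/kT = 0.21011, 2.1277.
Z = Σ e^(−Eᵢ/kT) = e^(−0.21011) + e^(−2.1277) = 0.81050 + 0.11911 = 0.92961.
⟨E⟩ = Σ Eᵢ e^(−Eᵢ/kT) / Z = (0.0158·0.81050 + 0.160·0.11911) / 0.92961 = 0.0343 eV.

0.0343 eV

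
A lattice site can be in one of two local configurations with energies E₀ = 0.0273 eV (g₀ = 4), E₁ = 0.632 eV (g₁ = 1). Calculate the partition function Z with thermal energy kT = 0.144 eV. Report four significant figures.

Eᵢ/kT = 0.189583, 4.38889.
Z = Σ gᵢe^(−Eᵢ/kT) = 4·e^(−0.189583) + 1·e^(−4.38889) = 3.30922 + 0.0124145 = 3.32163.

Z = 3.322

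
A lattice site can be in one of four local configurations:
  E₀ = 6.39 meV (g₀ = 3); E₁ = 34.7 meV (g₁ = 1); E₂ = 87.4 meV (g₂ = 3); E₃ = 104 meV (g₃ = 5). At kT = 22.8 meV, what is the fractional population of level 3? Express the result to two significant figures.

Eᵢ/kT = 0.2803, 1.522, 3.833, 4.561.
Z = Σ gᵢe^(−Eᵢ/kT) = 3·e^(−0.2803) + 1·e^(−1.522) + 3·e^(−3.833) + 5·e^(−4.561) = 2.267 + 0.2183 + 0.06493 + 0.05226 = 2.602.
P₃ = g₃ e^(−E₃/kT) / Z = 0.05226/2.602 = 0.020.

0.020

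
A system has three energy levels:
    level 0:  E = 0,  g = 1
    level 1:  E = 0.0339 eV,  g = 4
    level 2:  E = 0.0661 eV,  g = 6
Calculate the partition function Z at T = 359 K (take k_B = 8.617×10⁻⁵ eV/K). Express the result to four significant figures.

k_BT = 8.617×10⁻⁵ × 359 K = 0.0309350 eV.
Eᵢ/kT = 0, 1.09585, 2.13674.
Z = Σ gᵢe^(−Eᵢ/kT) = 1·e^(−0) + 4·e^(−1.09585) + 6·e^(−2.13674) = 1.00000 + 1.33702 + 0.708234 = 3.04525.

Z = 3.045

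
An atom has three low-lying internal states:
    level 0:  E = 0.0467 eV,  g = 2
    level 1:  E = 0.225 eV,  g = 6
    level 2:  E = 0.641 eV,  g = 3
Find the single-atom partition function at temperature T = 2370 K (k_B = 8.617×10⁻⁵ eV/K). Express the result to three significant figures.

k_BT = 8.617×10⁻⁵ × 2370 K = 0.20422 eV.
Eᵢ/kT = 0.22867, 1.1018, 3.1388.
Z = Σ gᵢe^(−Eᵢ/kT) = 2·e^(−0.22867) + 6·e^(−1.1018) + 3·e^(−3.1388) = 1.5912 + 1.9936 + 0.13000 = 3.7148.

Z = 3.71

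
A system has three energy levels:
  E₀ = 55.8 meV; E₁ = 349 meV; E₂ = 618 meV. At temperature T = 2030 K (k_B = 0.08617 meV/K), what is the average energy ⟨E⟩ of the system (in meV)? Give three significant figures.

k_BT = 0.08617 × 2030 K = 174.93 meV.
Eᵢ/kT = 0.31898, 1.9951, 3.5328.
Z = Σ e^(−Eᵢ/kT) = e^(−0.31898) + e^(−1.9951) + e^(−3.5328) = 0.72689 + 0.13600 + 0.029223 = 0.89211.
⟨E⟩ = Σ Eᵢ e^(−Eᵢ/kT) / Z = (55.8·0.72689 + 349·0.13600 + 618·0.029223) / 0.89211 = 119 meV.

119 meV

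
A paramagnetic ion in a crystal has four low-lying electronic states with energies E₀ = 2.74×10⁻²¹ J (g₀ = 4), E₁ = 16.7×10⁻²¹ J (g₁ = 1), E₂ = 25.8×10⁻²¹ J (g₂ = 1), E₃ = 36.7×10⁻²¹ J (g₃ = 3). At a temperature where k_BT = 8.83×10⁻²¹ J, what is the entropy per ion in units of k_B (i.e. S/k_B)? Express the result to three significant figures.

Eᵢ/kT = 0.31031, 1.8913, 2.9219, 4.1563.
Z = Σ gᵢe^(−Eᵢ/kT) = 4·e^(−0.31031) + 1·e^(−1.8913) + 1·e^(−2.9219) + 3·e^(−4.1563) = 2.9329 + 0.15088 + 0.053831 + 0.046996 = 3.1846.
⟨E⟩ = Σ EᵢPᵢ = 4.2924 ×10⁻²¹ J.
S/k_B = ln Z + ⟨E⟩/kT = ln(3.1846) + 4.2924/8.83 = 1.1583 + 0.48612 = 1.64.

1.64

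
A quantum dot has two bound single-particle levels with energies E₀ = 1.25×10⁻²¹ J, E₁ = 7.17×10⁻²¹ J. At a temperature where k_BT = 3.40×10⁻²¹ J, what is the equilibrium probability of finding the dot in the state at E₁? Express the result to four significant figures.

Eᵢ/kT = 0.367647, 2.10882.
Z = Σ e^(−Eᵢ/kT) = e^(−0.367647) + e^(−2.10882) = 0.692362 + 0.121381 = 0.813743.
P₁ = e^(−E₁/kT) / Z = 0.121381/0.813743 = 0.1492.

0.1492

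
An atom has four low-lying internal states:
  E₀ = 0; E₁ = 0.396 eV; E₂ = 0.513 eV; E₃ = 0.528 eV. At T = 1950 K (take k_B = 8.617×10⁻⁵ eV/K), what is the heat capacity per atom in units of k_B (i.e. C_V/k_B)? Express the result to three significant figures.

k_BT = 8.617×10⁻⁵ × 1950 K = 0.16803 eV.
Eᵢ/kT = 0, 2.3567, 3.0530, 3.1423.
Z = Σ e^(−Eᵢ/kT) = e^(−0) + e^(−2.3567) + e^(−3.0530) + e^(−3.1423) = 1.0000 + 0.094732 + 0.047217 + 0.043183 = 1.1851.
⟨E⟩ = 0.071333 eV, ⟨E²⟩ = 0.033179 eV².
C_V/k_B = (⟨E²⟩ − ⟨E⟩²)/(kT)² = (0.033179 − 0.0050884)/0.028234 = 0.995.

0.995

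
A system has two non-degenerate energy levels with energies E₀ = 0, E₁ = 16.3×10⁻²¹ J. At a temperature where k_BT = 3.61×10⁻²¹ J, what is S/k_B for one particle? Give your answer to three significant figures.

Eᵢ/kT = 0, 4.5152.
Z = Σ e^(−Eᵢ/kT) = e^(−0) + e^(−4.5152) = 1.0000 + 0.010941 = 1.0109.
⟨E⟩ = Σ EᵢPᵢ = 0.17642 ×10⁻²¹ J.
S/k_B = ln Z + ⟨E⟩/kT = ln(1.0109) + 0.17642/3.61 = 0.010841 + 0.048870 = 0.0597.

0.0597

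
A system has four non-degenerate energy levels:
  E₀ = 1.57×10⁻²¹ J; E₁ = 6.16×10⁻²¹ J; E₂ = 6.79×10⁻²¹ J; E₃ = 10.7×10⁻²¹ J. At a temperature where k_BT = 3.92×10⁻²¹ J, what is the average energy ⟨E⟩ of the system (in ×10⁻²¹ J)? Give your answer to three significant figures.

Eᵢ/kT = 0.40051, 1.5714, 1.7321, 2.7296.
Z = Σ e^(−Eᵢ/kT) = e^(−0.40051) + e^(−1.5714) + e^(−1.7321) + e^(−2.7296) = 0.66998 + 0.20775 + 0.17691 + 0.065245 = 1.1199.
⟨E⟩ = Σ Eᵢ e^(−Eᵢ/kT) / Z = (1.57·0.66998 + 6.16·0.20775 + 6.79·0.17691 + 10.7·0.065245) / 1.1199 = 3.78 ×10⁻²¹ J.

3.78 ×10⁻²¹ J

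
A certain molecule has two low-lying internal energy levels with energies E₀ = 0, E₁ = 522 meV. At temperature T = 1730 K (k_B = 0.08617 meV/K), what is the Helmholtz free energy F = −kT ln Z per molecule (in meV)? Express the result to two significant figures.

-4.4 meV

k_BT = 0.08617 × 1730 K = 149.1 meV.
Eᵢ/kT = 0, 3.501.
Z = Σ e^(−Eᵢ/kT) = e^(−0) + e^(−3.501) = 1.000 + 0.03017 = 1.030.
F = −kT ln Z = −149.1 × ln(1.030) = −149.1 × 0.02956 = -4.4 meV.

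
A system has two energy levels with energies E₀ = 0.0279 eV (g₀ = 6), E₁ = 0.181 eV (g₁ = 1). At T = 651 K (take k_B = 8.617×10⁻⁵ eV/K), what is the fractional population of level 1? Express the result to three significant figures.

k_BT = 8.617×10⁻⁵ × 651 K = 0.056097 eV.
Eᵢ/kT = 0.49735, 3.2266.
Z = Σ gᵢe^(−Eᵢ/kT) = 6·e^(−0.49735) + 1·e^(−3.2266) = 3.6488 + 0.039692 = 3.6885.
P₁ = g₁ e^(−E₁/kT) / Z = 0.039692/3.6885 = 0.0108.

0.0108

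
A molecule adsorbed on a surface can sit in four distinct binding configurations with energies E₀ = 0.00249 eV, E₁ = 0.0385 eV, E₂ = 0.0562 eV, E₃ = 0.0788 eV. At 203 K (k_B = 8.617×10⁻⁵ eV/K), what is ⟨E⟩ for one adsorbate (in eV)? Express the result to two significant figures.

0.0093 eV

k_BT = 8.617×10⁻⁵ × 203 K = 0.01749 eV.
Eᵢ/kT = 0.1424, 2.201, 3.213, 4.505.
Z = Σ e^(−Eᵢ/kT) = e^(−0.1424) + e^(−2.201) + e^(−3.213) + e^(−4.505) = 0.8673 + 0.1107 + 0.04024 + 0.01105 = 1.029.
⟨E⟩ = Σ Eᵢ e^(−Eᵢ/kT) / Z = (0.00249·0.8673 + 0.0385·0.1107 + 0.0562·0.04024 + 0.0788·0.01105) / 1.029 = 0.0093 eV.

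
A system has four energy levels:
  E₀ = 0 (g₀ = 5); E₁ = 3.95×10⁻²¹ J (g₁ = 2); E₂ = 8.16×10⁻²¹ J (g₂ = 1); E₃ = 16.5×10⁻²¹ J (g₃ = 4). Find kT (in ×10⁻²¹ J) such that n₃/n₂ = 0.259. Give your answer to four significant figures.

3.047 ×10⁻²¹ J

n₃/n₂ = (g₃/g₂) exp[−(E₃−E₂)/kT] = 0.259.
⇒ (E₃−E₂)/kT = ln((4/1)/0.259) = ln(15.4440) = 2.73722.
kT = 8.34 ×10⁻²¹ J / 2.73722 = 3.047 ×10⁻²¹ J.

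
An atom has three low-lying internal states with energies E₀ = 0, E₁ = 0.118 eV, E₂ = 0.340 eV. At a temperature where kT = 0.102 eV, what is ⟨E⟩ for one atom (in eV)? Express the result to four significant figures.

Eᵢ/kT = 0, 1.15686, 3.33333.
Z = Σ e^(−Eᵢ/kT) = e^(−0) + e^(−1.15686) + e^(−3.33333) = 1.00000 + 0.314472 + 0.0356741 = 1.35015.
⟨E⟩ = Σ Eᵢ e^(−Eᵢ/kT) / Z = (0·1.00000 + 0.118·0.314472 + 0.340·0.0356741) / 1.35015 = 0.03647 eV.

0.03647 eV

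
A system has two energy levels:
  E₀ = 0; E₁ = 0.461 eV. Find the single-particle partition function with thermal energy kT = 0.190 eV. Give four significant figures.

Z = 1.088

Eᵢ/kT = 0, 2.42632.
Z = Σ e^(−Eᵢ/kT) = e^(−0) + e^(−2.42632) = 1.00000 + 0.0883614 = 1.08836.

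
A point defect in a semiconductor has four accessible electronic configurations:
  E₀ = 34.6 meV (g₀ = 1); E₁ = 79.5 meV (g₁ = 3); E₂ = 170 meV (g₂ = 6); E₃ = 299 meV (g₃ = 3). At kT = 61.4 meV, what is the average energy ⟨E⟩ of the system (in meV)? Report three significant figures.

87.1 meV

Eᵢ/kT = 0.56352, 1.2948, 2.7687, 4.8697.
Z = Σ gᵢe^(−Eᵢ/kT) = 1·e^(−0.56352) + 3·e^(−1.2948) + 6·e^(−2.7687) + 3·e^(−4.8697) = 0.56920 + 0.82186 + 0.37646 + 0.023027 = 1.7905.
⟨E⟩ = Σ Eᵢ gᵢe^(−Eᵢ/kT) / Z = (34.6·0.56920 + 79.5·0.82186 + 170·0.37646 + 299·0.023027) / 1.7905 = 87.1 meV.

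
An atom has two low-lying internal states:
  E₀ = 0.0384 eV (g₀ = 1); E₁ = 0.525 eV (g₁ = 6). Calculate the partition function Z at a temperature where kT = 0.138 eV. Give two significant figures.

Z = 0.89

Eᵢ/kT = 0.2783, 3.804.
Z = Σ gᵢe^(−Eᵢ/kT) = 1·e^(−0.2783) + 6·e^(−3.804) = 0.7571 + 0.1337 = 0.8908.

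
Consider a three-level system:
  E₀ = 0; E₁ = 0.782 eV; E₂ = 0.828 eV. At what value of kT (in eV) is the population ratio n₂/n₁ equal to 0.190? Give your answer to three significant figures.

0.0277 eV

n₂/n₁ = exp[−(E₂−E₁)/kT] = 0.190.
⇒ (E₂−E₁)/kT = ln(1/0.190) = ln(5.2632) = 1.6607.
kT = 0.046 eV / 1.6607 = 0.0277 eV.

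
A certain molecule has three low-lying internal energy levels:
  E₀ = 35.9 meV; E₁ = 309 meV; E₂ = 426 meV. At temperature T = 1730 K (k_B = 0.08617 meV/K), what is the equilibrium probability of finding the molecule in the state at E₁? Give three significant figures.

0.130

k_BT = 0.08617 × 1730 K = 149.07 meV.
Eᵢ/kT = 0.24083, 2.0729, 2.8577.
Z = Σ e^(−Eᵢ/kT) = e^(−0.24083) + e^(−2.0729) + e^(−2.8577) = 0.78598 + 0.12582 + 0.057401 = 0.96920.
P₁ = e^(−E₁/kT) / Z = 0.12582/0.96920 = 0.130.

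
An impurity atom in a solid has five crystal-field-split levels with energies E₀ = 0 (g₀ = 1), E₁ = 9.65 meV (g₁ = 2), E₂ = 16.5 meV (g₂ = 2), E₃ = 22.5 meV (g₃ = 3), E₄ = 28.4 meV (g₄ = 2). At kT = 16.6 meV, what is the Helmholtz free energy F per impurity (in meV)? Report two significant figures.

Eᵢ/kT = 0, 0.5813, 0.9940, 1.355, 1.711.
Z = Σ gᵢe^(−Eᵢ/kT) = 1·e^(−0) + 2·e^(−0.5813) + 2·e^(−0.9940) + 3·e^(−1.355) + 2·e^(−1.711) = 1.000 + 1.118 + 0.7402 + 0.7738 + 0.3614 = 3.993.
F = −kT ln Z = −16.6 × ln(3.993) = −16.6 × 1.385 = -23 meV.

-23 meV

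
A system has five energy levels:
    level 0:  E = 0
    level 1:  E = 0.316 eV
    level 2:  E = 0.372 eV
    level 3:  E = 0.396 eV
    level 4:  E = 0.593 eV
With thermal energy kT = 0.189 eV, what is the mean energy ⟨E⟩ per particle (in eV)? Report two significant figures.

0.12 eV

Eᵢ/kT = 0, 1.672, 1.968, 2.095, 3.138.
Z = Σ e^(−Eᵢ/kT) = e^(−0) + e^(−1.672) + e^(−1.968) + e^(−2.095) + e^(−3.138) = 1.000 + 0.1879 + 0.1397 + 0.1231 + 0.04337 = 1.494.
⟨E⟩ = Σ Eᵢ e^(−Eᵢ/kT) / Z = (0·1.000 + 0.316·0.1879 + 0.372·0.1397 + 0.396·0.1231 + 0.593·0.04337) / 1.494 = 0.12 eV.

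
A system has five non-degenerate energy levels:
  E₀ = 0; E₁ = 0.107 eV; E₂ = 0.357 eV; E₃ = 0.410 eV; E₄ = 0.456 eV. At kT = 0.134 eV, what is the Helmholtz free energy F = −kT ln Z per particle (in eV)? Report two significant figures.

-0.063 eV

Eᵢ/kT = 0, 0.7985, 2.664, 3.060, 3.403.
Z = Σ e^(−Eᵢ/kT) = e^(−0) + e^(−0.7985) + e^(−2.664) + e^(−3.060) + e^(−3.403) = 1.000 + 0.4500 + 0.06967 + 0.04689 + 0.03327 = 1.600.
F = −kT ln Z = −0.134 × ln(1.600) = −0.134 × 0.4700 = -0.063 eV.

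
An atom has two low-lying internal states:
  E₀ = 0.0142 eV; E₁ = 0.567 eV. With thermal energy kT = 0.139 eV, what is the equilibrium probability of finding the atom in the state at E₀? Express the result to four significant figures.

0.9816

Eᵢ/kT = 0.102158, 4.07914.
Z = Σ e^(−Eᵢ/kT) = e^(−0.102158) + e^(−4.07914) = 0.902887 + 0.0169220 = 0.919809.
P₀ = e^(−E₀/kT) / Z = 0.902887/0.919809 = 0.9816.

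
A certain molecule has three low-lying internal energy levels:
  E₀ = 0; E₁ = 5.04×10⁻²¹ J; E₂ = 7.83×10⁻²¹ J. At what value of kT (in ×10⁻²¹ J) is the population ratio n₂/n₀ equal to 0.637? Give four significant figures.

17.36 ×10⁻²¹ J

n₂/n₀ = exp[−(E₂−E₀)/kT] = 0.637.
⇒ (E₂−E₀)/kT = ln(1/0.637) = ln(1.56986) = 0.450986.
kT = 7.83 ×10⁻²¹ J / 0.450986 = 17.36 ×10⁻²¹ J.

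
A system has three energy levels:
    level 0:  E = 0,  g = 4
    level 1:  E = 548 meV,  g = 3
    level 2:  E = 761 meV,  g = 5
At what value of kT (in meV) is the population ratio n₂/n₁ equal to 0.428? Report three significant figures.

157 meV

n₂/n₁ = (g₂/g₁) exp[−(E₂−E₁)/kT] = 0.428.
⇒ (E₂−E₁)/kT = ln((5/3)/0.428) = ln(3.8941) = 1.3595.
kT = 213 meV / 1.3595 = 157 meV.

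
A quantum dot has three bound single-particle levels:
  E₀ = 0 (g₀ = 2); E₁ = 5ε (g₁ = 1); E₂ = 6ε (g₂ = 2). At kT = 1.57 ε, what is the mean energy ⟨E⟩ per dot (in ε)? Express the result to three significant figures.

0.225 ε

Eᵢ/kT = 0, 3.1847, 3.8217.
Z = Σ gᵢe^(−Eᵢ/kT) = 2·e^(−0) + 1·e^(−3.1847) + 2·e^(−3.8217) = 2.0000 + 0.041391 + 0.043781 = 2.0852.
⟨E⟩ = Σ Eᵢ gᵢe^(−Eᵢ/kT) / Z = (0·2.0000 + 5·0.041391 + 6·0.043781) / 2.0852 = 0.225 ε.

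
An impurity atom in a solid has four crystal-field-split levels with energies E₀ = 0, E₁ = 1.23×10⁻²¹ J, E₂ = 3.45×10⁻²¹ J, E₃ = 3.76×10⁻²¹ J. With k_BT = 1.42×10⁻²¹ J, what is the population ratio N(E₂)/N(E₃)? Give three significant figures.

n₂/n₃ = exp[−(E₂−E₃)/kT] = exp(−(-0.31 ×10⁻²¹ J)/(1.42 ×10⁻²¹ J)) = exp(0.21831) = 1.24.

1.24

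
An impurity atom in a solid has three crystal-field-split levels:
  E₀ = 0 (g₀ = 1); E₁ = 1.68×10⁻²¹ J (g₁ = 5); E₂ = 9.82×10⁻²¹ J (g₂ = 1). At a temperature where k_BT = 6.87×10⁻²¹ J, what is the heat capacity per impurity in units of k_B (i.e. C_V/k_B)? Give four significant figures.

Eᵢ/kT = 0, 0.244541, 1.42940.
Z = Σ gᵢe^(−Eᵢ/kT) = 1·e^(−0) + 5·e^(−0.244541) + 1·e^(−1.42940) = 1.00000 + 3.91532 + 0.239453 = 5.15477.
⟨E⟩ = 1.73221, ⟨E²⟩ = 6.62331.
C_V/k_B = (⟨E²⟩ − ⟨E⟩²)/(kT)² = (6.62331 − 3.00055)/47.1969 = 0.07676.

0.07676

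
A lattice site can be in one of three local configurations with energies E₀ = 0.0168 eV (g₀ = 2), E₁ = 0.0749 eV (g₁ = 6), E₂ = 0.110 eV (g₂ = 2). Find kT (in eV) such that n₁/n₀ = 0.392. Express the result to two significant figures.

0.029 eV

n₁/n₀ = (g₁/g₀) exp[−(E₁−E₀)/kT] = 0.392.
⇒ (E₁−E₀)/kT = ln((6/2)/0.392) = ln(7.653) = 2.035.
kT = 0.0581 eV / 2.035 = 0.029 eV.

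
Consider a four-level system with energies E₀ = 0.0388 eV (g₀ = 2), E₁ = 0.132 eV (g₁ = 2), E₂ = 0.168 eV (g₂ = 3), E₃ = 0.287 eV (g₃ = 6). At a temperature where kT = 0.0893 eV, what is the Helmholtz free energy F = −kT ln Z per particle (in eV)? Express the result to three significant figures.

Eᵢ/kT = 0.43449, 1.4782, 1.8813, 3.2139.
Z = Σ gᵢe^(−Eᵢ/kT) = 2·e^(−0.43449) + 2·e^(−1.4782) + 3·e^(−1.8813) + 6·e^(−3.2139) = 1.2952 + 0.45610 + 0.45718 + 0.24120 = 2.4497.
F = −kT ln Z = −0.0893 × ln(2.4497) = −0.0893 × 0.89597 = -0.0800 eV.

-0.0800 eV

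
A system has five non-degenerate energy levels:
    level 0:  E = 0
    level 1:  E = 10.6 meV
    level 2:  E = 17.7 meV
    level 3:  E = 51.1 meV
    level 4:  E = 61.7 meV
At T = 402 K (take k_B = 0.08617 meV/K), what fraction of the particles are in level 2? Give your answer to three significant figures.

0.219

k_BT = 0.08617 × 402 K = 34.640 meV.
Eᵢ/kT = 0, 0.30600, 0.51097, 1.4752, 1.7812.
Z = Σ e^(−Eᵢ/kT) = e^(−0) + e^(−0.30600) + e^(−0.51097) + e^(−1.4752) + e^(−1.7812) = 1.0000 + 0.73639 + 0.59991 + 0.22873 + 0.16844 = 2.7335.
P₂ = e^(−E₂/kT) / Z = 0.59991/2.7335 = 0.219.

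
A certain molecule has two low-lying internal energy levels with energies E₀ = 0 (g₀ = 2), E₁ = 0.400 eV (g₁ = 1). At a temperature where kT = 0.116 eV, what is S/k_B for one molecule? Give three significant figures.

0.763

Eᵢ/kT = 0, 3.4483.
Z = Σ gᵢe^(−Eᵢ/kT) = 2·e^(−0) + 1·e^(−3.4483) = 2.0000 + 0.031800 = 2.0318.
⟨E⟩ = Σ EᵢPᵢ = 0.0062605 eV.
S/k_B = ln Z + ⟨E⟩/kT = ln(2.0318) + 0.0062605/0.116 = 0.70892 + 0.053970 = 0.763.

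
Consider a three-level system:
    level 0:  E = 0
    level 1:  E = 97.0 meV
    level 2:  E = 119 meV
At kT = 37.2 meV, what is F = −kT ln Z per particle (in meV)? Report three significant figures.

-4.03 meV

Eᵢ/kT = 0, 2.6075, 3.1989.
Z = Σ e^(−Eᵢ/kT) = e^(−0) + e^(−2.6075) + e^(−3.1989) = 1.0000 + 0.073719 + 0.040807 = 1.1145.
F = −kT ln Z = −37.2 × ln(1.1145) = −37.2 × 0.10841 = -4.03 meV.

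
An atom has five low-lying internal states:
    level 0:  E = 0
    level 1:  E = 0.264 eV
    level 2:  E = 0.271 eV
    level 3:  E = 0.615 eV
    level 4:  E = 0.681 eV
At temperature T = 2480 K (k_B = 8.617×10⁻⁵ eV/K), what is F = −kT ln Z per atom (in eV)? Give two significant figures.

k_BT = 8.617×10⁻⁵ × 2480 K = 0.2137 eV.
Eᵢ/kT = 0, 1.235, 1.268, 2.878, 3.187.
Z = Σ e^(−Eᵢ/kT) = e^(−0) + e^(−1.235) + e^(−1.268) + e^(−2.878) + e^(−3.187) = 1.000 + 0.2908 + 0.2814 + 0.05625 + 0.04130 = 1.670.
F = −kT ln Z = −0.2137 × ln(1.670) = −0.2137 × 0.5128 = -0.11 eV.

-0.11 eV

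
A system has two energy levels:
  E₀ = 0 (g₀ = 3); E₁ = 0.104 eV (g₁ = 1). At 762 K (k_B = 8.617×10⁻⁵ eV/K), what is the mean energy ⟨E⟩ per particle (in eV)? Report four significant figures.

0.006657 eV

k_BT = 8.617×10⁻⁵ × 762 K = 0.0656615 eV.
Eᵢ/kT = 0, 1.58388.
Z = Σ gᵢe^(−Eᵢ/kT) = 3·e^(−0) + 1·e^(−1.58388) = 3.00000 + 0.205177 = 3.20518.
⟨E⟩ = Σ Eᵢ gᵢe^(−Eᵢ/kT) / Z = (0·3.00000 + 0.104·0.205177) / 3.20518 = 0.006657 eV.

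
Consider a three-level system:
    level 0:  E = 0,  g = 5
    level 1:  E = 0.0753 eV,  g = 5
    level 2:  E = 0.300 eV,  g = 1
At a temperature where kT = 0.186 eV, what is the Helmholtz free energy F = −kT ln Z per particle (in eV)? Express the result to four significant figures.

-0.3988 eV

Eᵢ/kT = 0, 0.404839, 1.61290.
Z = Σ gᵢe^(−Eᵢ/kT) = 5·e^(−0) + 5·e^(−0.404839) + 1·e^(−1.61290) = 5.00000 + 3.33542 + 0.199309 = 8.53473.
F = −kT ln Z = −0.186 × ln(8.53473) = −0.186 × 2.14414 = -0.3988 eV.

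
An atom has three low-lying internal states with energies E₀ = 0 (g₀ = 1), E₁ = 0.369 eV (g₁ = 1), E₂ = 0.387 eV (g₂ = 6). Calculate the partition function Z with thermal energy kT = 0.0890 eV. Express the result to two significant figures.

Eᵢ/kT = 0, 4.146, 4.348.
Z = Σ gᵢe^(−Eᵢ/kT) = 1·e^(−0) + 1·e^(−4.146) + 6·e^(−4.348) = 1.000 + 0.01583 + 0.07760 = 1.093.

Z = 1.1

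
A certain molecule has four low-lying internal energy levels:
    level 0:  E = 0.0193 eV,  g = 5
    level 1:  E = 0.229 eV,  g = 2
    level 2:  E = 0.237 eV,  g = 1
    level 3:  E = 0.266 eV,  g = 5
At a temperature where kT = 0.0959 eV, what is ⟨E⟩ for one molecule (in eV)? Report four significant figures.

0.04798 eV

Eᵢ/kT = 0.201251, 2.38790, 2.47132, 2.77372.
Z = Σ gᵢe^(−Eᵢ/kT) = 5·e^(−0.201251) + 2·e^(−2.38790) + 1·e^(−2.47132) + 5·e^(−2.77372) = 4.08854 + 0.183645 + 0.0844733 + 0.312147 = 4.66881.
⟨E⟩ = Σ Eᵢ gᵢe^(−Eᵢ/kT) / Z = (0.0193·4.08854 + 0.229·0.183645 + 0.237·0.0844733 + 0.266·0.312147) / 4.66881 = 0.04798 eV.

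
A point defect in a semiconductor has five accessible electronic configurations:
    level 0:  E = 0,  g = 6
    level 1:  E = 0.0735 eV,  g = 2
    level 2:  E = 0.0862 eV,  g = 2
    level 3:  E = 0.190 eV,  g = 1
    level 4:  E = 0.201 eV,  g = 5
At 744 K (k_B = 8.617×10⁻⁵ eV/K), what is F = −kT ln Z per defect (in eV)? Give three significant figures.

k_BT = 8.617×10⁻⁵ × 744 K = 0.064110 eV.
Eᵢ/kT = 0, 1.1465, 1.3446, 2.9637, 3.1352.
Z = Σ gᵢe^(−Eᵢ/kT) = 6·e^(−0) + 2·e^(−1.1465) + 2·e^(−1.3446) + 1·e^(−2.9637) + 5·e^(−3.1352) = 6.0000 + 0.63549 + 0.52129 + 0.051628 + 0.21746 = 7.4259.
F = −kT ln Z = −0.064110 × ln(7.4259) = −0.064110 × 2.0050 = -0.129 eV.

-0.129 eV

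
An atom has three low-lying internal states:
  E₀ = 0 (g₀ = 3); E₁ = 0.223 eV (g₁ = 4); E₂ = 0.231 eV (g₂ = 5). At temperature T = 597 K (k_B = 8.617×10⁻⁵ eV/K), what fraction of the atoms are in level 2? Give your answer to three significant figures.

k_BT = 8.617×10⁻⁵ × 597 K = 0.051443 eV.
Eᵢ/kT = 0, 4.3349, 4.4904.
Z = Σ gᵢe^(−Eᵢ/kT) = 3·e^(−0) + 4·e^(−4.3349) + 5·e^(−4.4904) = 3.0000 + 0.052413 + 0.056081 = 3.1085.
P₂ = g₂ e^(−E₂/kT) / Z = 0.056081/3.1085 = 0.0180.

0.0180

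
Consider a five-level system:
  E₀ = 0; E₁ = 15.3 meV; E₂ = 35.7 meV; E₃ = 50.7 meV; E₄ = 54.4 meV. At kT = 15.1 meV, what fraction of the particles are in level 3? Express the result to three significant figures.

0.0229

Eᵢ/kT = 0, 1.0132, 2.3642, 3.3576, 3.6026.
Z = Σ e^(−Eᵢ/kT) = e^(−0) + e^(−1.0132) + e^(−2.3642) + e^(−3.3576) + e^(−3.6026) = 1.0000 + 0.36306 + 0.094024 + 0.034819 + 0.027253 = 1.5192.
P₃ = e^(−E₃/kT) / Z = 0.034819/1.5192 = 0.0229.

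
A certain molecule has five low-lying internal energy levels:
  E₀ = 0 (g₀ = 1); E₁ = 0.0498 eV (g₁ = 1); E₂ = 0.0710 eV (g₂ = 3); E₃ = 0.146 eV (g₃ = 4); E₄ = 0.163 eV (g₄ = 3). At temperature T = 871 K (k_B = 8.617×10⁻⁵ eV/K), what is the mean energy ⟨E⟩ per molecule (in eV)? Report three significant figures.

k_BT = 8.617×10⁻⁵ × 871 K = 0.075054 eV.
Eᵢ/kT = 0, 0.66352, 0.94599, 1.9453, 2.1718.
Z = Σ gᵢe^(−Eᵢ/kT) = 1·e^(−0) + 1·e^(−0.66352) + 3·e^(−0.94599) + 4·e^(−1.9453) + 3·e^(−2.1718) = 1.0000 + 0.51504 + 1.1649 + 0.57178 + 0.34192 = 3.5936.
⟨E⟩ = Σ Eᵢ gᵢe^(−Eᵢ/kT) / Z = (0·1.0000 + 0.0498·0.51504 + 0.0710·1.1649 + 0.146·0.57178 + 0.163·0.34192) / 3.5936 = 0.0689 eV.

0.0689 eV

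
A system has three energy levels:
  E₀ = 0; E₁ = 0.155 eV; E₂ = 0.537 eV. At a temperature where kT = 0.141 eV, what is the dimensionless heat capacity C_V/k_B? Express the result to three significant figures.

0.424

Eᵢ/kT = 0, 1.0993, 3.8085.
Z = Σ e^(−Eᵢ/kT) = e^(−0) + e^(−1.0993) + e^(−3.8085) = 1.0000 + 0.33310 + 0.022181 = 1.3553.
⟨E⟩ = 0.046884 eV, ⟨E²⟩ = 0.010624 eV².
C_V/k_B = (⟨E²⟩ − ⟨E⟩²)/(kT)² = (0.010624 − 0.0021981)/0.019881 = 0.424.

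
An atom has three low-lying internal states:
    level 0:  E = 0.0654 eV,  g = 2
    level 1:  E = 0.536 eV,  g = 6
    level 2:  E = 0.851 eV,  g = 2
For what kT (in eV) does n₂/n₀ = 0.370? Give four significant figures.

0.7901 eV

n₂/n₀ = (g₂/g₀) exp[−(E₂−E₀)/kT] = 0.370.
⇒ (E₂−E₀)/kT = ln((2/2)/0.370) = ln(2.70270) = 0.994251.
kT = 0.7856 eV / 0.994251 = 0.7901 eV.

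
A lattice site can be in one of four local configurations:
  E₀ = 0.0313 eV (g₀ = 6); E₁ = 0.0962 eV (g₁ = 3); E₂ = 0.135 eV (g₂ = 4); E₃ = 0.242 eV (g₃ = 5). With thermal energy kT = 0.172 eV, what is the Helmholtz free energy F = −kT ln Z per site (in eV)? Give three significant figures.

-0.392 eV

Eᵢ/kT = 0.18198, 0.55930, 0.78488, 1.4070.
Z = Σ gᵢe^(−Eᵢ/kT) = 6·e^(−0.18198) + 3·e^(−0.55930) + 4·e^(−0.78488) + 5·e^(−1.4070) = 5.0017 + 1.7148 + 1.8247 + 1.2244 = 9.7656.
F = −kT ln Z = −0.172 × ln(9.7656) = −0.172 × 2.2789 = -0.392 eV.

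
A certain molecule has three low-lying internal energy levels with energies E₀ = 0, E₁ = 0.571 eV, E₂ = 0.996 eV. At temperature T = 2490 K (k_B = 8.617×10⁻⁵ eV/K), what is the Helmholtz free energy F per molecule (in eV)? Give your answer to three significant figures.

-0.0164 eV

k_BT = 8.617×10⁻⁵ × 2490 K = 0.21456 eV.
Eᵢ/kT = 0, 2.6613, 4.6421.
Z = Σ e^(−Eᵢ/kT) = e^(−0) + e^(−2.6613) + e^(−4.6421) = 1.0000 + 0.069857 + 0.0096374 = 1.0795.
F = −kT ln Z = −0.21456 × ln(1.0795) = −0.21456 × 0.076498 = -0.0164 eV.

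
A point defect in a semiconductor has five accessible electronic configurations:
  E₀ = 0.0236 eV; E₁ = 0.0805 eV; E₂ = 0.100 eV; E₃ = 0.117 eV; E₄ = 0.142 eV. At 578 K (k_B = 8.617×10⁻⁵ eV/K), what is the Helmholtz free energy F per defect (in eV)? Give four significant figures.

k_BT = 8.617×10⁻⁵ × 578 K = 0.0498063 eV.
Eᵢ/kT = 0.473836, 1.61626, 2.00778, 2.34910, 2.85104.
Z = Σ e^(−Eᵢ/kT) = e^(−0.473836) + e^(−1.61626) + e^(−2.00778) + e^(−2.34910) + e^(−2.85104) = 0.622609 + 0.198640 + 0.134286 + 0.0954550 + 0.0577842 = 1.10877.
F = −kT ln Z = −0.0498063 × ln(1.10877) = −0.0498063 × 0.103251 = -0.005143 eV.

-0.005143 eV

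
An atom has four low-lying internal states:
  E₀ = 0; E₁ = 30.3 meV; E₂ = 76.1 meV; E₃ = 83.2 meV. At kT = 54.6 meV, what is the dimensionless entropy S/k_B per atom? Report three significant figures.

Eᵢ/kT = 0, 0.55495, 1.3938, 1.5238.
Z = Σ e^(−Eᵢ/kT) = e^(−0) + e^(−0.55495) + e^(−1.3938) + e^(−1.5238) = 1.0000 + 0.57410 + 0.24813 + 0.21788 = 2.0401.
⟨E⟩ = Σ EᵢPᵢ = 26.668 meV.
S/k_B = ln Z + ⟨E⟩/kT = ln(2.0401) + 26.668/54.6 = 0.71300 + 0.48842 = 1.20.

1.20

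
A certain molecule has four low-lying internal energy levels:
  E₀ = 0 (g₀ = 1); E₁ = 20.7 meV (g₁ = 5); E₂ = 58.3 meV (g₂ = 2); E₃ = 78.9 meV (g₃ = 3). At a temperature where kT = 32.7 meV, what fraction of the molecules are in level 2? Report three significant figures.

Eᵢ/kT = 0, 0.63303, 1.7829, 2.4128.
Z = Σ gᵢe^(−Eᵢ/kT) = 1·e^(−0) + 5·e^(−0.63303) + 2·e^(−1.7829) + 3·e^(−2.4128) = 1.0000 + 2.6549 + 0.33630 + 0.26869 = 4.2599.
P₂ = g₂ e^(−E₂/kT) / Z = 0.33630/4.2599 = 0.0789.

0.0789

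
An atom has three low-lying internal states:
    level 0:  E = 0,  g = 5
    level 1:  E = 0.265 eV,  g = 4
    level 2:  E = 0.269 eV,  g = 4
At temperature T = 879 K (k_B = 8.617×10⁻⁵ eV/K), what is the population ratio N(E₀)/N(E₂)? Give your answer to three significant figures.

k_BT = 8.617×10⁻⁵ × 879 K = 0.075743 eV.
n₀/n₂ = (g₀/g₂) exp[−(E₀−E₂)/kT] = (5/4) × exp(−(-0.269 eV)/(0.075743 eV)) = (5/4) × exp(3.5515) = 43.6.

43.6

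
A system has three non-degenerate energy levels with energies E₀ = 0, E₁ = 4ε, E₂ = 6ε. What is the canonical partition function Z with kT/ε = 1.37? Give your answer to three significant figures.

Z = 1.07

Eᵢ/kT = 0, 2.9197, 4.3796.
Z = Σ e^(−Eᵢ/kT) = e^(−0) + e^(−2.9197) + e^(−4.3796) = 1.0000 + 0.053950 + 0.012530 = 1.0665.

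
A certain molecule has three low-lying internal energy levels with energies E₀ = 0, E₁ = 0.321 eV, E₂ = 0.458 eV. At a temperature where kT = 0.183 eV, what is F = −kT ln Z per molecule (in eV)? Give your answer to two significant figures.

-0.042 eV

Eᵢ/kT = 0, 1.754, 2.503.
Z = Σ e^(−Eᵢ/kT) = e^(−0) + e^(−1.754) + e^(−2.503) = 1.000 + 0.1731 + 0.08184 = 1.255.
F = −kT ln Z = −0.183 × ln(1.255) = −0.183 × 0.2271 = -0.042 eV.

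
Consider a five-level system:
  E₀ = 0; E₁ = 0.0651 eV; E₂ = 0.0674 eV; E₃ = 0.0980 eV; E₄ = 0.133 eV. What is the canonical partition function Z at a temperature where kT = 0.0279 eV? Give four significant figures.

Z = 1.225

Eᵢ/kT = 0, 2.33333, 2.41577, 3.51254, 4.76703.
Z = Σ e^(−Eᵢ/kT) = e^(−0) + e^(−2.33333) + e^(−2.41577) + e^(−3.51254) + e^(−4.76703) = 1.00000 + 0.0969723 + 0.0892986 + 0.0298211 + 0.00850560 = 1.22460.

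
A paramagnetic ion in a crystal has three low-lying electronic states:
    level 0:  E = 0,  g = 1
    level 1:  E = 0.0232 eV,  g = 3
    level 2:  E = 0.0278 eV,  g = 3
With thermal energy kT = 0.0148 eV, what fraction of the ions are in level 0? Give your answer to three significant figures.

Eᵢ/kT = 0, 1.5676, 1.8784.
Z = Σ gᵢe^(−Eᵢ/kT) = 1·e^(−0) + 3·e^(−1.5676) + 3·e^(−1.8784) = 1.0000 + 0.62564 + 0.45850 = 2.0841.
P₀ = g₀ e^(−E₀/kT) / Z = 1.0000/2.0841 = 0.480.

0.480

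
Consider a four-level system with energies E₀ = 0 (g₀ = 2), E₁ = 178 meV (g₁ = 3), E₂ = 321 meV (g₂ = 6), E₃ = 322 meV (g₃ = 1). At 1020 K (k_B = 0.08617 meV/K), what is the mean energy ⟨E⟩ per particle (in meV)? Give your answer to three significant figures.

49.9 meV

k_BT = 0.08617 × 1020 K = 87.893 meV.
Eᵢ/kT = 0, 2.0252, 3.6522, 3.6635.
Z = Σ gᵢe^(−Eᵢ/kT) = 2·e^(−0) + 3·e^(−2.0252) + 6·e^(−3.6522) + 1·e^(−3.6635) = 2.0000 + 0.39590 + 0.15560 + 0.025643 = 2.5771.
⟨E⟩ = Σ Eᵢ gᵢe^(−Eᵢ/kT) / Z = (0·2.0000 + 178·0.39590 + 321·0.15560 + 322·0.025643) / 2.5771 = 49.9 meV.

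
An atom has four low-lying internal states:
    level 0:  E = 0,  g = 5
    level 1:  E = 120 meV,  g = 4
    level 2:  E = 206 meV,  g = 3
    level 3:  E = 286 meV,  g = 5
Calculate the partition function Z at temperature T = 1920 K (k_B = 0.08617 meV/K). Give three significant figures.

Z = 8.69

k_BT = 0.08617 × 1920 K = 165.45 meV.
Eᵢ/kT = 0, 0.72529, 1.2451, 1.7286.
Z = Σ gᵢe^(−Eᵢ/kT) = 5·e^(−0) + 4·e^(−0.72529) + 3·e^(−1.2451) + 5·e^(−1.7286) = 5.0000 + 1.9367 + 0.86374 + 0.88766 = 8.6881.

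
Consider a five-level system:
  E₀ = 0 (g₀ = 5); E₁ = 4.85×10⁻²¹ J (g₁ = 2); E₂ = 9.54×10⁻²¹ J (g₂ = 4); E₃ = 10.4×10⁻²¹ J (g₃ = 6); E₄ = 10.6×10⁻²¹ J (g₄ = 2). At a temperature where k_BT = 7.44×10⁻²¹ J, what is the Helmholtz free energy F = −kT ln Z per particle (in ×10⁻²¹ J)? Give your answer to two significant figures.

Eᵢ/kT = 0, 0.6519, 1.282, 1.398, 1.425.
Z = Σ gᵢe^(−Eᵢ/kT) = 5·e^(−0) + 2·e^(−0.6519) + 4·e^(−1.282) + 6·e^(−1.398) + 2·e^(−1.425) = 5.000 + 1.042 + 1.110 + 1.483 + 0.4810 = 9.116.
F = −kT ln Z = −7.44 × ln(9.116) = −7.44 × 2.210 = -16 ×10⁻²¹ J.

-16 ×10⁻²¹ J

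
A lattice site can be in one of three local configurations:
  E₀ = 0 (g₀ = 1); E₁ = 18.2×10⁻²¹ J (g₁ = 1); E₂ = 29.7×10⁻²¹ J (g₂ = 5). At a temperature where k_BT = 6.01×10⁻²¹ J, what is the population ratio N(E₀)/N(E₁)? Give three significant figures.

n₀/n₁ = (g₀/g₁) exp[−(E₀−E₁)/kT] = (1/1) × exp(−(-18.2 ×10⁻²¹ J)/(6.01 ×10⁻²¹ J)) = (1/1) × exp(3.0283) = 20.7.

20.7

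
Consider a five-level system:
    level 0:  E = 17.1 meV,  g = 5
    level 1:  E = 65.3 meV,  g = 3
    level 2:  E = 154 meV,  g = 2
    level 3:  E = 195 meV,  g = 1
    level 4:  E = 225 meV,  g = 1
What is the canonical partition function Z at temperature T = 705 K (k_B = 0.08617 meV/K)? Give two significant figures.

Z = 5.0

k_BT = 0.08617 × 705 K = 60.75 meV.
Eᵢ/kT = 0.2815, 1.075, 2.535, 3.210, 3.704.
Z = Σ gᵢe^(−Eᵢ/kT) = 5·e^(−0.2815) + 3·e^(−1.075) + 2·e^(−2.535) + 1·e^(−3.210) + 1·e^(−3.704) = 3.773 + 1.024 + 0.1585 + 0.04036 + 0.02462 = 5.020.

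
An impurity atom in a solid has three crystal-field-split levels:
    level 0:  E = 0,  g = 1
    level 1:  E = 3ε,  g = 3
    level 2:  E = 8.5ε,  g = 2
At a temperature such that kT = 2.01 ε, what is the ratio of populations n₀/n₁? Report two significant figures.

n₀/n₁ = (g₀/g₁) exp[−(E₀−E₁)/kT] = (1/3) × exp(−(-3ε)/(2.01ε)) = (1/3) × exp(1.493) = 1.5.

1.5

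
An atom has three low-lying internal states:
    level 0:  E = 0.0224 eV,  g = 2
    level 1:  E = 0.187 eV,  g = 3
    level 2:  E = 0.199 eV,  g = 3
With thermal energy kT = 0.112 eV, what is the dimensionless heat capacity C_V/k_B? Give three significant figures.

Eᵢ/kT = 0.20000, 1.6696, 1.7768.
Z = Σ gᵢe^(−Eᵢ/kT) = 2·e^(−0.20000) + 3·e^(−1.6696) + 3·e^(−1.7768) = 1.6375 + 0.56497 + 0.50754 = 2.7100.
⟨E⟩ = 0.089790 eV, ⟨E²⟩ = 0.015010 eV².
C_V/k_B = (⟨E²⟩ − ⟨E⟩²)/(kT)² = (0.015010 − 0.0080622)/0.012544 = 0.554.

0.554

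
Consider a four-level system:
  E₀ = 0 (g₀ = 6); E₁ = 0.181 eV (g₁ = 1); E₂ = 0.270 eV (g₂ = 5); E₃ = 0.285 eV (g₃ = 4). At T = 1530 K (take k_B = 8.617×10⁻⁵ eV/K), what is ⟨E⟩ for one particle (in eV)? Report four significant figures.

0.04773 eV

k_BT = 8.617×10⁻⁵ × 1530 K = 0.131840 eV.
Eᵢ/kT = 0, 1.37288, 2.04794, 2.16171.
Z = Σ gᵢe^(−Eᵢ/kT) = 6·e^(−0) + 1·e^(−1.37288) + 5·e^(−2.04794) + 4·e^(−2.16171) = 6.00000 + 0.253376 + 0.645002 + 0.460512 = 7.35889.
⟨E⟩ = Σ Eᵢ gᵢe^(−Eᵢ/kT) / Z = (0·6.00000 + 0.181·0.253376 + 0.270·0.645002 + 0.285·0.460512) / 7.35889 = 0.04773 eV.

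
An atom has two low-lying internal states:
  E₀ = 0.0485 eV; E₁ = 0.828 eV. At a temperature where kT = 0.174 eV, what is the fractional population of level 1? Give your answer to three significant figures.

0.0112

Eᵢ/kT = 0.27874, 4.7586.
Z = Σ e^(−Eᵢ/kT) = e^(−0.27874) + e^(−4.7586) = 0.75674 + 0.0085776 = 0.76532.
P₁ = e^(−E₁/kT) / Z = 0.0085776/0.76532 = 0.0112.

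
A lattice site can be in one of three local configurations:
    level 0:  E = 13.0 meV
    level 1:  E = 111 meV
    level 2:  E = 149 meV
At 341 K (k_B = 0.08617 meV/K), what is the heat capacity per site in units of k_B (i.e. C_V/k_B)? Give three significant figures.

0.555

k_BT = 0.08617 × 341 K = 29.384 meV.
Eᵢ/kT = 0.44242, 3.7776, 5.0708.
Z = Σ e^(−Eᵢ/kT) = e^(−0.44242) + e^(−3.7776) + e^(−5.0708) = 0.64248 + 0.022878 + 0.0062774 = 0.67164.
⟨E⟩ = 17.609 meV, ⟨E²⟩ = 788.85 meV².
C_V/k_B = (⟨E²⟩ − ⟨E⟩²)/(kT)² = (788.85 − 310.08)/863.42 = 0.555.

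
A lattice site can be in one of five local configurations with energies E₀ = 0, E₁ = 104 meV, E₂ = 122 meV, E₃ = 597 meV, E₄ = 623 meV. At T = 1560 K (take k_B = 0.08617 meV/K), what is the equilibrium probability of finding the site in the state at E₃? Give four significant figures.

0.006246

k_BT = 0.08617 × 1560 K = 134.425 meV.
Eᵢ/kT = 0, 0.773666, 0.907569, 4.44114, 4.63455.
Z = Σ e^(−Eᵢ/kT) = e^(−0) + e^(−0.773666) + e^(−0.907569) + e^(−4.44114) + e^(−4.63455) = 1.00000 + 0.461319 + 0.403504 + 0.0117825 + 0.00971048 = 1.88632.
P₃ = e^(−E₃/kT) / Z = 0.0117825/1.88632 = 0.006246.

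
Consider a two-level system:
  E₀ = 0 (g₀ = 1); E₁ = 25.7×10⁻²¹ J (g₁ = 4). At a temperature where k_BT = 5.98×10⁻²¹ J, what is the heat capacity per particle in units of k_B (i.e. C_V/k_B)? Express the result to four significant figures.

Eᵢ/kT = 0, 4.29766.
Z = Σ gᵢe^(−Eᵢ/kT) = 1·e^(−0) + 4·e^(−4.29766) = 1.00000 + 0.0544014 = 1.05440.
⟨E⟩ = 1.32598, ⟨E²⟩ = 34.0778.
C_V/k_B = (⟨E²⟩ − ⟨E⟩²)/(kT)² = (34.0778 − 1.75822)/35.7604 = 0.9038.

0.9038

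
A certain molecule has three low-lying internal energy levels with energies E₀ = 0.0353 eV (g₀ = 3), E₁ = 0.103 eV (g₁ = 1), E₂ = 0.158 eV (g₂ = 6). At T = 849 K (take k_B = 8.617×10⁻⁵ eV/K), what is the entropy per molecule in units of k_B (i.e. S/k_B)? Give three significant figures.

k_BT = 8.617×10⁻⁵ × 849 K = 0.073158 eV.
Eᵢ/kT = 0.48252, 1.4079, 2.1597.
Z = Σ gᵢe^(−Eᵢ/kT) = 3·e^(−0.48252) + 1·e^(−1.4079) + 6·e^(−2.1597) = 1.8517 + 0.24466 + 0.69216 = 2.7885.
⟨E⟩ = Σ EᵢPᵢ = 0.071697 eV.
S/k_B = ln Z + ⟨E⟩/kT = ln(2.7885) + 0.071697/0.073158 = 1.0255 + 0.98003 = 2.01.

2.01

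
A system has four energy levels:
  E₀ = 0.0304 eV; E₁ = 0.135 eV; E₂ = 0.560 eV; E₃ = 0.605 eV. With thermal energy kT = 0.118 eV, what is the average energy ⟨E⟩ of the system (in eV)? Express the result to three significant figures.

0.0678 eV

Eᵢ/kT = 0.25763, 1.1441, 4.7458, 5.1271.
Z = Σ e^(−Eᵢ/kT) = e^(−0.25763) + e^(−1.1441) + e^(−4.7458) + e^(−5.1271) = 0.77288 + 0.31851 + 0.0086881 + 0.0059337 = 1.1060.
⟨E⟩ = Σ Eᵢ e^(−Eᵢ/kT) / Z = (0.0304·0.77288 + 0.135·0.31851 + 0.560·0.0086881 + 0.605·0.0059337) / 1.1060 = 0.0678 eV.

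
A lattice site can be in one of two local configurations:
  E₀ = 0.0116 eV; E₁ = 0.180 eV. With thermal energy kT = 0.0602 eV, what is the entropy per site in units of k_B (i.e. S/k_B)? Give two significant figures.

Eᵢ/kT = 0.1927, 2.990.
Z = Σ e^(−Eᵢ/kT) = e^(−0.1927) + e^(−2.990) = 0.8247 + 0.05029 = 0.8750.
⟨E⟩ = Σ EᵢPᵢ = 0.02128 eV.
S/k_B = ln Z + ⟨E⟩/kT = ln(0.8750) + 0.02128/0.0602 = -0.1335 + 0.3535 = 0.22.

0.22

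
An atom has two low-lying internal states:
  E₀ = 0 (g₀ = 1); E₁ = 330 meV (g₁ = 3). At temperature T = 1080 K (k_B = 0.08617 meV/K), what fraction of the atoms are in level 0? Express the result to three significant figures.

0.920

k_BT = 0.08617 × 1080 K = 93.064 meV.
Eᵢ/kT = 0, 3.5459.
Z = Σ gᵢe^(−Eᵢ/kT) = 1·e^(−0) + 3·e^(−3.5459) = 1.0000 + 0.086528 = 1.0865.
P₀ = g₀ e^(−E₀/kT) / Z = 1.0000/1.0865 = 0.920.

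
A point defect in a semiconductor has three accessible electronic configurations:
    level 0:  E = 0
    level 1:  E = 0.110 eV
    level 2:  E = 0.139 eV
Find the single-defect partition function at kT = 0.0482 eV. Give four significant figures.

Eᵢ/kT = 0, 2.28216, 2.88382.
Z = Σ e^(−Eᵢ/kT) = e^(−0) + e^(−2.28216) + e^(−2.88382) = 1.00000 + 0.102064 + 0.0559207 = 1.15798.

Z = 1.158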